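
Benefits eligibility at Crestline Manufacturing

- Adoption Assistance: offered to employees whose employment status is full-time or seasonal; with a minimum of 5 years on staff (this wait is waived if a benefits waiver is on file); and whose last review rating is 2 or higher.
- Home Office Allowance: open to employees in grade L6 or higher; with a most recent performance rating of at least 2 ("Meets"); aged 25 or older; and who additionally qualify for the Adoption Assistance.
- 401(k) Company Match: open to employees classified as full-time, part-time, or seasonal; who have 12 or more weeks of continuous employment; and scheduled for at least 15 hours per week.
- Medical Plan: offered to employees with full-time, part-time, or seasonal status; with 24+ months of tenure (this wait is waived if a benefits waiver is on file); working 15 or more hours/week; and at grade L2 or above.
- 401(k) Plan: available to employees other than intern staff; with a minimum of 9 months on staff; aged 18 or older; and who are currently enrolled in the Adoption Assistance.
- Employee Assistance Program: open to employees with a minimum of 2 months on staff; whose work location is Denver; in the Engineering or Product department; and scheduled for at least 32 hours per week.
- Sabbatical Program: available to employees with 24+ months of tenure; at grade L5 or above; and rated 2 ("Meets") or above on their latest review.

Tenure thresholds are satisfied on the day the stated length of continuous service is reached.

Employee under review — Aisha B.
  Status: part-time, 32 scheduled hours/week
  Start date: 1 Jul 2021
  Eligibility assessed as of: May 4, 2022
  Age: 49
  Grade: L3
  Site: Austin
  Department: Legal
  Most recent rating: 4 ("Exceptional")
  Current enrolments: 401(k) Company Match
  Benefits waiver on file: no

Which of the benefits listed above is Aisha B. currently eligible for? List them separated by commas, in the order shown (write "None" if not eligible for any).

Service from 1 Jul 2021 to May 4, 2022: 307 days.
Adoption Assistance — status part-time ✗ (requires full-time or seasonal) → not eligible.
Home Office Allowance — grade L3 < L6 ✗ → not eligible.
401(k) Company Match — status part-time ✓; service 307 days ≥ 12 weeks (≈84 days) ✓; 32 hrs/wk ≥ 15 ✓ → eligible.
Medical Plan — status part-time ✓; no waiver, service 307 days < 24 months (≈720 days) ✗ → not eligible.
401(k) Plan — status part-time ✓ (not excluded); service 307 days ≥ 9 months (≈270 days) ✓; age 49 ≥ 18 ✓; not enrolled in Adoption Assistance ✗ → not eligible.
Employee Assistance Program — service 307 days ≥ 2 months (≈60 days) ✓; site Austin ✗ (not Denver) → not eligible.
Sabbatical Program — service 307 days < 24 months (≈720 days) ✗ → not eligible.

401(k) Company Match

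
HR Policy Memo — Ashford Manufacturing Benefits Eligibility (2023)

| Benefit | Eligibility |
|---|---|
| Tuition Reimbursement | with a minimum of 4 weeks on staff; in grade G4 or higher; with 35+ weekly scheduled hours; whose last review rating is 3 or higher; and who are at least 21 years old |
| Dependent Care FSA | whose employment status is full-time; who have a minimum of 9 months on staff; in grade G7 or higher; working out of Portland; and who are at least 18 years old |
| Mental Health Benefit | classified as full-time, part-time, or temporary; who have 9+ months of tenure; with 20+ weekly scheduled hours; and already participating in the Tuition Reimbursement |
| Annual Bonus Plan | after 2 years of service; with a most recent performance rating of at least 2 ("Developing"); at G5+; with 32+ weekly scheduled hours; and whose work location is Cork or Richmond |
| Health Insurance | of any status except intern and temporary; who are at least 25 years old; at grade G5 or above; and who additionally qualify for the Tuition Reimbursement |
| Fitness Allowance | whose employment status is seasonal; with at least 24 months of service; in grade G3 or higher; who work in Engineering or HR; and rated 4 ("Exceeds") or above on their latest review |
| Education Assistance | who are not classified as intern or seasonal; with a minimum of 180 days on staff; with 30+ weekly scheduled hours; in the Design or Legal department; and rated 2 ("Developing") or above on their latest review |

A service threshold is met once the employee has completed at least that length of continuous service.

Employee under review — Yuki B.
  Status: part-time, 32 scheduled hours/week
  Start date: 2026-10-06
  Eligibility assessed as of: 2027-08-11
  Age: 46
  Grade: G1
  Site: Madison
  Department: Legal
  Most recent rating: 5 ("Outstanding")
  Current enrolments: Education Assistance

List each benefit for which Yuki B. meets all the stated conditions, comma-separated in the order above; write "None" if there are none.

Education Assistance

Service from 2026-10-06 to 2027-08-11: 309 days.
Tuition Reimbursement — service 309 days ≥ 4 weeks (≈28 days) ✓; grade G1 < G4 ✗ → not eligible.
Dependent Care FSA — status part-time ✗ (requires full-time) → not eligible.
Mental Health Benefit — status part-time ✓; service 309 days ≥ 9 months (≈270 days) ✓; 32 hrs/wk ≥ 20 ✓; not enrolled in Tuition Reimbursement ✗ → not eligible.
Annual Bonus Plan — service 309 days < 2 years (≈730 days) ✗ → not eligible.
Health Insurance — status part-time ✓ (not excluded); age 46 ≥ 25 ✓; grade G1 < G5 ✗ → not eligible.
Fitness Allowance — status part-time ✗ (requires seasonal) → not eligible.
Education Assistance — status part-time ✓ (not excluded); service 309 days ≥ 180 days ✓; 32 hrs/wk ≥ 30 ✓; dept Legal ✓; rating 5 ≥ 2 ✓ → eligible.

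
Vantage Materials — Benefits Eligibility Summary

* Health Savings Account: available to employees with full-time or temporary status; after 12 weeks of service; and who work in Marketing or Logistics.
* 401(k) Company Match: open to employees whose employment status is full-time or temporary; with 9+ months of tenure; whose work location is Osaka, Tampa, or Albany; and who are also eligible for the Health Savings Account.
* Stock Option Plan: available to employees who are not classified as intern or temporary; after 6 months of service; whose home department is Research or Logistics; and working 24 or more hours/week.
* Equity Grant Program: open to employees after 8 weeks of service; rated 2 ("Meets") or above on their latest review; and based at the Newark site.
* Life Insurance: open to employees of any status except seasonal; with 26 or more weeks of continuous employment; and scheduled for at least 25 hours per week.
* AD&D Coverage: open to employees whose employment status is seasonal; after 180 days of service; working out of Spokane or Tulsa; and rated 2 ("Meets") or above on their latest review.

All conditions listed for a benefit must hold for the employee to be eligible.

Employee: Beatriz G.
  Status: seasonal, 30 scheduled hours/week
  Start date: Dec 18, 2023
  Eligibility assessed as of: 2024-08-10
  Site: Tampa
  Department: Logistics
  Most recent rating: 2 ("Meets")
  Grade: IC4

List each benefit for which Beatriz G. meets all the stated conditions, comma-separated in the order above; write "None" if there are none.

Stock Option Plan

Service from Dec 18, 2023 to 2024-08-10: 236 days.
Health Savings Account — status seasonal ✗ (requires full-time or temporary) → not eligible.
401(k) Company Match — status seasonal ✗ (requires full-time or temporary) → not eligible.
Stock Option Plan — status seasonal ✓ (not excluded); service 236 days ≥ 6 months (≈180 days) ✓; dept Logistics ✓; 30 hrs/wk ≥ 24 ✓ → eligible.
Equity Grant Program — service 236 days ≥ 8 weeks (≈56 days) ✓; rating 2 ≥ 2 ✓; site Tampa ✗ (not Newark) → not eligible.
Life Insurance — status seasonal ✗ (excluded) → not eligible.
AD&D Coverage — status seasonal ✓; service 236 days ≥ 180 days ✓; site Tampa ✗ (not Spokane or Tulsa) → not eligible.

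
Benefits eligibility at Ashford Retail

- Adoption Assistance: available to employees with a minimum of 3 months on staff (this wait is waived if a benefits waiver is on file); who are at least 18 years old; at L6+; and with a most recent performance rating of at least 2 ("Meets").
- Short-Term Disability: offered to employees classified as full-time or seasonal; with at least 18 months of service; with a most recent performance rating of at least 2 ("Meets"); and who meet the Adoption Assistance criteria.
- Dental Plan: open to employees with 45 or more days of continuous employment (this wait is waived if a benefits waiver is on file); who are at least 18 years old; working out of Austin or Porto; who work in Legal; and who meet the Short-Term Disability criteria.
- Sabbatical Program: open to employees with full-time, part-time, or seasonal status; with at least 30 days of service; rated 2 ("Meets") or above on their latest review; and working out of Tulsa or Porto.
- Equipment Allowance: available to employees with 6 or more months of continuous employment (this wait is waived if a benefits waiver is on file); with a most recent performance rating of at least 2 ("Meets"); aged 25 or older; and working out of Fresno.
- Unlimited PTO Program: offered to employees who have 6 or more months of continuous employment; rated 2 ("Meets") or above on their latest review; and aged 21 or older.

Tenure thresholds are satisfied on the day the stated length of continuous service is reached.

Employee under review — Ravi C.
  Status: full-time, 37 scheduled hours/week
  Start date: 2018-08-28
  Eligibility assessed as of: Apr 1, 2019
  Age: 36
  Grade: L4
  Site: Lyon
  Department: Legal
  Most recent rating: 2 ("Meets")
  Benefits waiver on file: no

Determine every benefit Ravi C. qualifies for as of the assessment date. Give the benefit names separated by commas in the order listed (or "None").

Unlimited PTO Program

Service from 2018-08-28 to Apr 1, 2019: 216 days.
Adoption Assistance — no waiver, service 216 days ≥ 3 months (≈90 days) ✓; age 36 ≥ 18 ✓; grade L4 < L6 ✗ → not eligible.
Short-Term Disability — status full-time ✓; service 216 days < 18 months (≈540 days) ✗ → not eligible.
Dental Plan — no waiver, service 216 days ≥ 45 days ✓; age 36 ≥ 18 ✓; site Lyon ✗ (not Austin or Porto) → not eligible.
Sabbatical Program — status full-time ✓; service 216 days ≥ 30 days ✓; rating 2 ≥ 2 ✓; site Lyon ✗ (not Tulsa or Porto) → not eligible.
Equipment Allowance — no waiver, service 216 days ≥ 6 months (≈180 days) ✓; rating 2 ≥ 2 ✓; age 36 ≥ 25 ✓; site Lyon ✗ (not Fresno) → not eligible.
Unlimited PTO Program — service 216 days ≥ 6 months (≈180 days) ✓; rating 2 ≥ 2 ✓; age 36 ≥ 21 ✓ → eligible.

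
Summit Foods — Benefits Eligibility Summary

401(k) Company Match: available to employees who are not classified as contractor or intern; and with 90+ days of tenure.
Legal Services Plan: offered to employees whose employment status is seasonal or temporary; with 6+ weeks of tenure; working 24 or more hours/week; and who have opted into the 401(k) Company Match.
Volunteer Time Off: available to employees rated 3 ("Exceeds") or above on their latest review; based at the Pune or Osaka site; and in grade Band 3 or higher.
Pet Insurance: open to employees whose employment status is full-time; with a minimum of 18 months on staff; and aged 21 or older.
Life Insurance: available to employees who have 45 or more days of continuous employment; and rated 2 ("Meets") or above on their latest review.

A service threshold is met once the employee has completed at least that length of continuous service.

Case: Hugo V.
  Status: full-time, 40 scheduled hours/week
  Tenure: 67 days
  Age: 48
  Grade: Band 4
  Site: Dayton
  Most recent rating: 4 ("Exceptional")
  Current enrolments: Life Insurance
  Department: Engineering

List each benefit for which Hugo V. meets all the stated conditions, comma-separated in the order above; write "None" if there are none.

401(k) Company Match — status full-time ✓ (not excluded); service 67 days < 90 days ✗ → not eligible.
Legal Services Plan — status full-time ✗ (requires seasonal or temporary) → not eligible.
Volunteer Time Off — rating 4 ≥ 3 ✓; site Dayton ✗ (not Pune or Osaka) → not eligible.
Pet Insurance — status full-time ✓; service 67 days < 18 months (≈540 days) ✗ → not eligible.
Life Insurance — service 67 days ≥ 45 days ✓; rating 4 ≥ 2 ✓ → eligible.

Life Insurance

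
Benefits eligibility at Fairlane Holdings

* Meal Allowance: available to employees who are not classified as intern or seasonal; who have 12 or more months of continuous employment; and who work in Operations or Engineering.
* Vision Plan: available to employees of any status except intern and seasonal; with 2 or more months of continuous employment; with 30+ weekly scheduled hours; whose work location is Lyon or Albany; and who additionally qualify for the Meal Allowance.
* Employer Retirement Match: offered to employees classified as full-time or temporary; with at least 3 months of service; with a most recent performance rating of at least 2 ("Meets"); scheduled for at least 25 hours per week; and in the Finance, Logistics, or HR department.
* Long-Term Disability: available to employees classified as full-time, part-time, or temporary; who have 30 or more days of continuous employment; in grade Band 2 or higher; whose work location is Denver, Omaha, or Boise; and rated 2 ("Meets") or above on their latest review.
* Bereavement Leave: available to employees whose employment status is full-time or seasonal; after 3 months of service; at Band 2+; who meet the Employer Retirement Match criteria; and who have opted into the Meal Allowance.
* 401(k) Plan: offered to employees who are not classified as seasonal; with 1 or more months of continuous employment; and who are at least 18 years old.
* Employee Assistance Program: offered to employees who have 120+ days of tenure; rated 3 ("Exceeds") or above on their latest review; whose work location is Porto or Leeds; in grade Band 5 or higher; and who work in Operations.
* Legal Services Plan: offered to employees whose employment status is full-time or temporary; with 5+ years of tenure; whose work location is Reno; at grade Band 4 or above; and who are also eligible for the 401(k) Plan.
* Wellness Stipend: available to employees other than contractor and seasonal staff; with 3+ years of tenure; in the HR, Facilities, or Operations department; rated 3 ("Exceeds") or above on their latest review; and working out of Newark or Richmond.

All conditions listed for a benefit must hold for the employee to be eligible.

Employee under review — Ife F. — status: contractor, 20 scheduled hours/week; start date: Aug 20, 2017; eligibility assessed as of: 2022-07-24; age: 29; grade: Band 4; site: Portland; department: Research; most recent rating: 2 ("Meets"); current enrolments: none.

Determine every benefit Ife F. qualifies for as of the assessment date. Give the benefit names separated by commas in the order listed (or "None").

Service from Aug 20, 2017 to 2022-07-24: 1799 days.
Meal Allowance — status contractor ✓ (not excluded); service 1799 days ≥ 12 months (≈360 days) ✓; dept Research ✗ → not eligible.
Vision Plan — status contractor ✓ (not excluded); service 1799 days ≥ 2 months (≈60 days) ✓; 20 hrs/wk < 30 ✗ → not eligible.
Employer Retirement Match — status contractor ✗ (requires full-time or temporary) → not eligible.
Long-Term Disability — status contractor ✗ (requires full-time, part-time, or temporary) → not eligible.
Bereavement Leave — status contractor ✗ (requires full-time or seasonal) → not eligible.
401(k) Plan — status contractor ✓ (not excluded); service 1799 days ≥ 1 month (≈30 days) ✓; age 29 ≥ 18 ✓ → eligible.
Employee Assistance Program — service 1799 days ≥ 120 days ✓; rating 2 < 3 ✗ → not eligible.
Legal Services Plan — status contractor ✗ (requires full-time or temporary) → not eligible.
Wellness Stipend — status contractor ✗ (excluded) → not eligible.

401(k) Plan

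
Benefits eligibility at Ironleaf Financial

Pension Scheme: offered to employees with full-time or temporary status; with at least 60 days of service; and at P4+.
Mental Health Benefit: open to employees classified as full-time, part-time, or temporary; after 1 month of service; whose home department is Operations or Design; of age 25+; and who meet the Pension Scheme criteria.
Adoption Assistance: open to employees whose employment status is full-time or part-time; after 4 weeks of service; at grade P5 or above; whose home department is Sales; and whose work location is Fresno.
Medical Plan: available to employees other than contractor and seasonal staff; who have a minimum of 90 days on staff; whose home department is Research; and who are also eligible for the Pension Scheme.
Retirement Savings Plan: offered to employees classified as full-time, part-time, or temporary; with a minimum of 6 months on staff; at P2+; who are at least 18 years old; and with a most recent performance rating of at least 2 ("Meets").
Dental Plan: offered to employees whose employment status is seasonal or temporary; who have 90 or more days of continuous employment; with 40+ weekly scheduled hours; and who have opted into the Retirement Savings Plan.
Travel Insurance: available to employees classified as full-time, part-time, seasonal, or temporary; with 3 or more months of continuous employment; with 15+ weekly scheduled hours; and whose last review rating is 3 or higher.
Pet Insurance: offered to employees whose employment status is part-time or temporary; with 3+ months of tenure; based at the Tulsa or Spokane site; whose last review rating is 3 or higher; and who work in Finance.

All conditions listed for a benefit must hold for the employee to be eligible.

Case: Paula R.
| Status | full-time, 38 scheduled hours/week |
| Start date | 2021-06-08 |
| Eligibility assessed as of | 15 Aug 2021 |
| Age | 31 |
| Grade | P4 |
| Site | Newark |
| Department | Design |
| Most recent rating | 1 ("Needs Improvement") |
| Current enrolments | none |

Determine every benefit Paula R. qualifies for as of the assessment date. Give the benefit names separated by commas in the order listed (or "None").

Service from 2021-06-08 to 15 Aug 2021: 68 days.
Pension Scheme — status full-time ✓; service 68 days ≥ 60 days ✓; grade P4 ≥ P4 ✓ → eligible.
Mental Health Benefit — status full-time ✓; service 68 days ≥ 1 month (≈30 days) ✓; dept Design ✓; age 31 ≥ 25 ✓; eligible for Pension Scheme ✓ → eligible.
Adoption Assistance — status full-time ✓; service 68 days ≥ 4 weeks (≈28 days) ✓; grade P4 < P5 ✗ → not eligible.
Medical Plan — status full-time ✓ (not excluded); service 68 days < 90 days ✗ → not eligible.
Retirement Savings Plan — status full-time ✓; service 68 days < 6 months (≈180 days) ✗ → not eligible.
Dental Plan — status full-time ✗ (requires seasonal or temporary) → not eligible.
Travel Insurance — status full-time ✓; service 68 days < 3 months (≈90 days) ✗ → not eligible.
Pet Insurance — status full-time ✗ (requires part-time or temporary) → not eligible.

Pension Scheme, Mental Health Benefit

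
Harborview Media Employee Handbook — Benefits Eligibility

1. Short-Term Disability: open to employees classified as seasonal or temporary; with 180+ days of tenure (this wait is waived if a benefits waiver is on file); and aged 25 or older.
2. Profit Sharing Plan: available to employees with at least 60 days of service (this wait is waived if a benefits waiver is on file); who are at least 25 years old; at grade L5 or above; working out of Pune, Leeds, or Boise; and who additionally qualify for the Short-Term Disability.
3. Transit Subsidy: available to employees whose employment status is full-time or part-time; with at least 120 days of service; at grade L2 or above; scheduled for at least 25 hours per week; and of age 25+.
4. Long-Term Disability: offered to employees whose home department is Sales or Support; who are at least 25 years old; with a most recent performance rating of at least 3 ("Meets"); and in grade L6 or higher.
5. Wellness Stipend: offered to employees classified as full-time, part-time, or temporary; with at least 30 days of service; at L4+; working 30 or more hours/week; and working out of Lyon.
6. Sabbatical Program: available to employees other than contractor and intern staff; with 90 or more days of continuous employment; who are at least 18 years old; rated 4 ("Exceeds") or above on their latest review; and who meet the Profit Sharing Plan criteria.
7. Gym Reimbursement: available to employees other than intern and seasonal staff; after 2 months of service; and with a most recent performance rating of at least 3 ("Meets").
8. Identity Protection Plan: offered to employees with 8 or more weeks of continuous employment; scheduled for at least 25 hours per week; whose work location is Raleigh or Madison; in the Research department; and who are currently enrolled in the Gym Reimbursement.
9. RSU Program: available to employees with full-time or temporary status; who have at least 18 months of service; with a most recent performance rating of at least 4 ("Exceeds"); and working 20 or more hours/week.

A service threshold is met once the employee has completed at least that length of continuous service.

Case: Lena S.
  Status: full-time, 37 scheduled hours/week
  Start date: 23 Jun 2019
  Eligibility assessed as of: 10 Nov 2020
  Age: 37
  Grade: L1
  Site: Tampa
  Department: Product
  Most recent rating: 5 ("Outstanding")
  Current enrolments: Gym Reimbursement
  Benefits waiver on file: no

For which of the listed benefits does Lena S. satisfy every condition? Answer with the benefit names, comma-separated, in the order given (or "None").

Gym Reimbursement

Service from 23 Jun 2019 to 10 Nov 2020: 506 days.
Short-Term Disability — status full-time ✗ (requires seasonal or temporary) → not eligible.
Profit Sharing Plan — no waiver, service 506 days ≥ 60 days ✓; age 37 ≥ 25 ✓; grade L1 < L5 ✗ → not eligible.
Transit Subsidy — status full-time ✓; service 506 days ≥ 120 days ✓; grade L1 < L2 ✗ → not eligible.
Long-Term Disability — dept Product ✗ → not eligible.
Wellness Stipend — status full-time ✓; service 506 days ≥ 30 days ✓; grade L1 < L4 ✗ → not eligible.
Sabbatical Program — status full-time ✓ (not excluded); service 506 days ≥ 90 days ✓; age 37 ≥ 18 ✓; rating 5 ≥ 4 ✓; not eligible for Profit Sharing Plan ✗ → not eligible.
Gym Reimbursement — status full-time ✓ (not excluded); service 506 days ≥ 2 months (≈60 days) ✓; rating 5 ≥ 3 ✓ → eligible.
Identity Protection Plan — service 506 days ≥ 8 weeks (≈56 days) ✓; 37 hrs/wk ≥ 25 ✓; site Tampa ✗ (not Raleigh or Madison) → not eligible.
RSU Program — status full-time ✓; service 506 days < 18 months (≈540 days) ✗ → not eligible.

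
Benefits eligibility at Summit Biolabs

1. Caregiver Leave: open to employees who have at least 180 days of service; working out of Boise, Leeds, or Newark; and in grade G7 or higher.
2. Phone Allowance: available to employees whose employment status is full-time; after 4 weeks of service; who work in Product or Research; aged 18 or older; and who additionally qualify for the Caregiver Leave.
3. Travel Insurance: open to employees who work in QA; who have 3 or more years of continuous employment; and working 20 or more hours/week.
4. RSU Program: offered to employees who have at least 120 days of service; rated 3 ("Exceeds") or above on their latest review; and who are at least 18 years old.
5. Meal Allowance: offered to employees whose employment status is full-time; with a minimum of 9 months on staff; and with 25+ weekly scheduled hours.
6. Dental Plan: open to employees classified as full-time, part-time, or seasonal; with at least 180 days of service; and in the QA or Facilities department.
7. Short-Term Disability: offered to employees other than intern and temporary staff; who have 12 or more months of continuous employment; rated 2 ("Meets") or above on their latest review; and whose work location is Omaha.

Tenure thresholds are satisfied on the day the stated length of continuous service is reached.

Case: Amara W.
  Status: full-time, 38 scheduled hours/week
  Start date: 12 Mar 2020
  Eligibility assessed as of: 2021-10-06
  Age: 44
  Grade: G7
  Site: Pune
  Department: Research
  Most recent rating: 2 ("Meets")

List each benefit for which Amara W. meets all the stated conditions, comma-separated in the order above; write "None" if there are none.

Service from 12 Mar 2020 to 2021-10-06: 573 days.
Caregiver Leave — service 573 days ≥ 180 days ✓; site Pune ✗ (not Boise, Leeds, or Newark) → not eligible.
Phone Allowance — status full-time ✓; service 573 days ≥ 4 weeks (≈28 days) ✓; dept Research ✓; age 44 ≥ 18 ✓; not eligible for Caregiver Leave ✗ → not eligible.
Travel Insurance — dept Research ✗ → not eligible.
RSU Program — service 573 days ≥ 120 days ✓; rating 2 < 3 ✗ → not eligible.
Meal Allowance — status full-time ✓; service 573 days ≥ 9 months (≈270 days) ✓; 38 hrs/wk ≥ 25 ✓ → eligible.
Dental Plan — status full-time ✓; service 573 days ≥ 180 days ✓; dept Research ✗ → not eligible.
Short-Term Disability — status full-time ✓ (not excluded); service 573 days ≥ 12 months (≈360 days) ✓; rating 2 ≥ 2 ✓; site Pune ✗ (not Omaha) → not eligible.

Meal Allowance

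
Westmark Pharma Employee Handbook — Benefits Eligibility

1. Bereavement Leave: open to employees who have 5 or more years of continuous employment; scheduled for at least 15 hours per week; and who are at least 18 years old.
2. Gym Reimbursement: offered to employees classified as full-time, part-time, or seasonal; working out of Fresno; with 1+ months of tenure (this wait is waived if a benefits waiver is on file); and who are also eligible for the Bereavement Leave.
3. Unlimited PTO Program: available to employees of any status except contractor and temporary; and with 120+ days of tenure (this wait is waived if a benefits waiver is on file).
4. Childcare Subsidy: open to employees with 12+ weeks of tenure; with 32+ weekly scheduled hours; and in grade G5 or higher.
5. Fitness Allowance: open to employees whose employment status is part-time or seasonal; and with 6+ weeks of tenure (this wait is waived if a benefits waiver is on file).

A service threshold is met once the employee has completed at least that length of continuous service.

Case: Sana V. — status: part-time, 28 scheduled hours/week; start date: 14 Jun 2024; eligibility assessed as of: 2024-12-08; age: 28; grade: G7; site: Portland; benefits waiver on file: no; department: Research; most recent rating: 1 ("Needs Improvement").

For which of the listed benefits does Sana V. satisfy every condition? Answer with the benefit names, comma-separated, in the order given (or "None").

Unlimited PTO Program, Fitness Allowance

Service from 14 Jun 2024 to 2024-12-08: 177 days.
Bereavement Leave — service 177 days < 5 years (≈1825 days) ✗ → not eligible.
Gym Reimbursement — status part-time ✓; site Portland ✗ (not Fresno) → not eligible.
Unlimited PTO Program — status part-time ✓ (not excluded); no waiver, service 177 days ≥ 120 days ✓ → eligible.
Childcare Subsidy — service 177 days ≥ 12 weeks (≈84 days) ✓; 28 hrs/wk < 32 ✗ → not eligible.
Fitness Allowance — status part-time ✓; no waiver, service 177 days ≥ 6 weeks (≈42 days) ✓ → eligible.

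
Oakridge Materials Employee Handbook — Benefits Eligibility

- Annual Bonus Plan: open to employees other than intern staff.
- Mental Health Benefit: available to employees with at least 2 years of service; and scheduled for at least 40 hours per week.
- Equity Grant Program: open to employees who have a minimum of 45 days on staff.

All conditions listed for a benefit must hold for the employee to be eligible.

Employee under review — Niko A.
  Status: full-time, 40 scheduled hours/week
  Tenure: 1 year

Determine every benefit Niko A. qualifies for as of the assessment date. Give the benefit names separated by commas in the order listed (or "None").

Annual Bonus Plan, Equity Grant Program

Annual Bonus Plan — status full-time ✓ (not excluded) → eligible.
Mental Health Benefit — service 1 year < 2 years ✗ → not eligible.
Equity Grant Program — service 1 year ≥ 45 days ✓ → eligible.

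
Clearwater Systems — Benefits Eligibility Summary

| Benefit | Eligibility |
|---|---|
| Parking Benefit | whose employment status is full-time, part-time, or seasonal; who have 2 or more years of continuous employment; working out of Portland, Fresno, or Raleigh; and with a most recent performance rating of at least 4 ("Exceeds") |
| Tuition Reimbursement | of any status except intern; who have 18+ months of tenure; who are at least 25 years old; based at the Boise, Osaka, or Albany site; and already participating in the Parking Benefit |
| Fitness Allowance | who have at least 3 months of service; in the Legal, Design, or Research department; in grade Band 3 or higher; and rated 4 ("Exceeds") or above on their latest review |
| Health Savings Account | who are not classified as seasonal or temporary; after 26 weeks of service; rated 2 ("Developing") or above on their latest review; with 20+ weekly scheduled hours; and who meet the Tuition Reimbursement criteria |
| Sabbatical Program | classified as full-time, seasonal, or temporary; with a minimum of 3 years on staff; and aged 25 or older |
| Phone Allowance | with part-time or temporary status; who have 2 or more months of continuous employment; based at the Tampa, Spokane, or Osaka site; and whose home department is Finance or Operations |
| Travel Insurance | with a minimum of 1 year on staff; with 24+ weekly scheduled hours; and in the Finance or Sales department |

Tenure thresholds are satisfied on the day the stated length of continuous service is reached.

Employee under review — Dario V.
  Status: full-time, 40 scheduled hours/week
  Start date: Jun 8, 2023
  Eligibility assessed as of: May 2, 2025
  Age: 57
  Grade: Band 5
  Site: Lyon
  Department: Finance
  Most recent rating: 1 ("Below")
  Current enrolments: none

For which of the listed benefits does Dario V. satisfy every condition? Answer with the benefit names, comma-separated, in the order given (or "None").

Service from Jun 8, 2023 to May 2, 2025: 694 days.
Parking Benefit — status full-time ✓; service 694 days < 2 years (≈730 days) ✗ → not eligible.
Tuition Reimbursement — status full-time ✓ (not excluded); service 694 days ≥ 18 months (≈540 days) ✓; age 57 ≥ 25 ✓; site Lyon ✗ (not Boise, Osaka, or Albany) → not eligible.
Fitness Allowance — service 694 days ≥ 3 months (≈90 days) ✓; dept Finance ✗ → not eligible.
Health Savings Account — status full-time ✓ (not excluded); service 694 days ≥ 26 weeks (≈182 days) ✓; rating 1 < 2 ✗ → not eligible.
Sabbatical Program — status full-time ✓; service 694 days < 3 years (≈1095 days) ✗ → not eligible.
Phone Allowance — status full-time ✗ (requires part-time or temporary) → not eligible.
Travel Insurance — service 694 days ≥ 1 year (≈365 days) ✓; 40 hrs/wk ≥ 24 ✓; dept Finance ✓ → eligible.

Travel Insurance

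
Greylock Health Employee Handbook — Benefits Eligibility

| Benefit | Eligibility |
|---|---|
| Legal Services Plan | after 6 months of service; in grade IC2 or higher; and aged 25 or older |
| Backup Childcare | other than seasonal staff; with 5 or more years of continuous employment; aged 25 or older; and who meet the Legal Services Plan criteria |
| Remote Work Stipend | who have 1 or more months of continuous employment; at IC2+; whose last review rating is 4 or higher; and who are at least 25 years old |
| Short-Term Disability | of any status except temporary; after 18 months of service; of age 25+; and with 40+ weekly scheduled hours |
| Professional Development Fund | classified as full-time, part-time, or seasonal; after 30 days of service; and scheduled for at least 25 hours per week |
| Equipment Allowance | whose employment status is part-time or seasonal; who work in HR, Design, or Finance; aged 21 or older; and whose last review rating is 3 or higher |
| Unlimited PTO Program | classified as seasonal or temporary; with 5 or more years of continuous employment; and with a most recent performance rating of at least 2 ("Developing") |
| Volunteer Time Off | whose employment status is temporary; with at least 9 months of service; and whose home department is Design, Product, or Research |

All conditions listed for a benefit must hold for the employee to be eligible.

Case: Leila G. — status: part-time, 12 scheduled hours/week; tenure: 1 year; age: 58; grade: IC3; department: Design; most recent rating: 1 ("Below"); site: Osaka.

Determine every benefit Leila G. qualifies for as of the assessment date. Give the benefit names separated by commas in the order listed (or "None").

Legal Services Plan — service 1 year ≥ 6 months (≈180 days) ✓; grade IC3 ≥ IC2 ✓; age 58 ≥ 25 ✓ → eligible.
Backup Childcare — status part-time ✓ (not excluded); service 1 year < 5 years ✗ → not eligible.
Remote Work Stipend — service 1 year ≥ 1 month (≈30 days) ✓; grade IC3 ≥ IC2 ✓; rating 1 < 4 ✗ → not eligible.
Short-Term Disability — status part-time ✓ (not excluded); service 1 year < 18 months (≈540 days) ✗ → not eligible.
Professional Development Fund — status part-time ✓; service 1 year ≥ 30 days ✓; 12 hrs/wk < 25 ✗ → not eligible.
Equipment Allowance — status part-time ✓; dept Design ✓; age 58 ≥ 21 ✓; rating 1 < 3 ✗ → not eligible.
Unlimited PTO Program — status part-time ✗ (requires seasonal or temporary) → not eligible.
Volunteer Time Off — status part-time ✗ (requires temporary) → not eligible.

Legal Services Plan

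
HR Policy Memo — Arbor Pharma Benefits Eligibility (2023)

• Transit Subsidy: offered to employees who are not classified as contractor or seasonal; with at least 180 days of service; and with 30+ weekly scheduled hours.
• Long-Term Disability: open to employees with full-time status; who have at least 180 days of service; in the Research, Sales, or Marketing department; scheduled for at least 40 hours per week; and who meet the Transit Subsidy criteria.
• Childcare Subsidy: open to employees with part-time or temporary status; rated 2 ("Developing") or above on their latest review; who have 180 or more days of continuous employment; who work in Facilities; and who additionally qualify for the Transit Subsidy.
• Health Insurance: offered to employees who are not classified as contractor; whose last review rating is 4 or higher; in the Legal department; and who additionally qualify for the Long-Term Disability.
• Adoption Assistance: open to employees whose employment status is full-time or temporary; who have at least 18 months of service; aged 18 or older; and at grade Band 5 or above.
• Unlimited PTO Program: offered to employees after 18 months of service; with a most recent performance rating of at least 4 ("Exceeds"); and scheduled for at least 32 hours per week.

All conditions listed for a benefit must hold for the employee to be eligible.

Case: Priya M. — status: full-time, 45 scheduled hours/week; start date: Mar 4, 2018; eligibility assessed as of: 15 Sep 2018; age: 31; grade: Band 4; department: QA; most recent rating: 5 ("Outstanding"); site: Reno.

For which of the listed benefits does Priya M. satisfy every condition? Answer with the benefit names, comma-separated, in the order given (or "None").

Service from Mar 4, 2018 to 15 Sep 2018: 195 days.
Transit Subsidy — status full-time ✓ (not excluded); service 195 days ≥ 180 days ✓; 45 hrs/wk ≥ 30 ✓ → eligible.
Long-Term Disability — status full-time ✓; service 195 days ≥ 180 days ✓; dept QA ✗ → not eligible.
Childcare Subsidy — status full-time ✗ (requires part-time or temporary) → not eligible.
Health Insurance — status full-time ✓ (not excluded); rating 5 ≥ 4 ✓; dept QA ✗ → not eligible.
Adoption Assistance — status full-time ✓; service 195 days < 18 months (≈540 days) ✗ → not eligible.
Unlimited PTO Program — service 195 days < 18 months (≈540 days) ✗ → not eligible.

Transit Subsidy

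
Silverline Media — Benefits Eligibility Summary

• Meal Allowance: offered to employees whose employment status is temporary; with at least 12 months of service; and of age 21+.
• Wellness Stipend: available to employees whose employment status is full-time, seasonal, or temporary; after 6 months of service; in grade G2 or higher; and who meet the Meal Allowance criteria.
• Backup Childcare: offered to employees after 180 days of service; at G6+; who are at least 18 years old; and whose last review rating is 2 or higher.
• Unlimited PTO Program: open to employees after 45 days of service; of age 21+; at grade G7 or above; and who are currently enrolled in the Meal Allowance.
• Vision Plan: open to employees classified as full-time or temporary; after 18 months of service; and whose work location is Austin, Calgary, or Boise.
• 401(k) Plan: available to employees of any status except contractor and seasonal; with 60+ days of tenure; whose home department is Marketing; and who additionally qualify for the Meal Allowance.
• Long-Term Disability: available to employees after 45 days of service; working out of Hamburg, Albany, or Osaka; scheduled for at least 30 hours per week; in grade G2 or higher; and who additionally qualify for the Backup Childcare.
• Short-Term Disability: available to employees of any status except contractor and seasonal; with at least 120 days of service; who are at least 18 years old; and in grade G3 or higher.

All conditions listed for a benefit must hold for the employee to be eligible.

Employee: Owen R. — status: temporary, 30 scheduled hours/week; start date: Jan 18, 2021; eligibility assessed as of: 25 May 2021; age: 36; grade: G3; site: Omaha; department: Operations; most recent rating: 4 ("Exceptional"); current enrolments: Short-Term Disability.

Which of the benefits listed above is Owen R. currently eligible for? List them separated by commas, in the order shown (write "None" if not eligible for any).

Service from Jan 18, 2021 to 25 May 2021: 127 days.
Meal Allowance — status temporary ✓; service 127 days < 12 months (≈360 days) ✗ → not eligible.
Wellness Stipend — status temporary ✓; service 127 days < 6 months (≈180 days) ✗ → not eligible.
Backup Childcare — service 127 days < 180 days ✗ → not eligible.
Unlimited PTO Program — service 127 days ≥ 45 days ✓; age 36 ≥ 21 ✓; grade G3 < G7 ✗ → not eligible.
Vision Plan — status temporary ✓; service 127 days < 18 months (≈540 days) ✗ → not eligible.
401(k) Plan — status temporary ✓ (not excluded); service 127 days ≥ 60 days ✓; dept Operations ✗ → not eligible.
Long-Term Disability — service 127 days ≥ 45 days ✓; site Omaha ✗ (not Hamburg, Albany, or Osaka) → not eligible.
Short-Term Disability — status temporary ✓ (not excluded); service 127 days ≥ 120 days ✓; age 36 ≥ 18 ✓; grade G3 ≥ G3 ✓ → eligible.

Short-Term Disability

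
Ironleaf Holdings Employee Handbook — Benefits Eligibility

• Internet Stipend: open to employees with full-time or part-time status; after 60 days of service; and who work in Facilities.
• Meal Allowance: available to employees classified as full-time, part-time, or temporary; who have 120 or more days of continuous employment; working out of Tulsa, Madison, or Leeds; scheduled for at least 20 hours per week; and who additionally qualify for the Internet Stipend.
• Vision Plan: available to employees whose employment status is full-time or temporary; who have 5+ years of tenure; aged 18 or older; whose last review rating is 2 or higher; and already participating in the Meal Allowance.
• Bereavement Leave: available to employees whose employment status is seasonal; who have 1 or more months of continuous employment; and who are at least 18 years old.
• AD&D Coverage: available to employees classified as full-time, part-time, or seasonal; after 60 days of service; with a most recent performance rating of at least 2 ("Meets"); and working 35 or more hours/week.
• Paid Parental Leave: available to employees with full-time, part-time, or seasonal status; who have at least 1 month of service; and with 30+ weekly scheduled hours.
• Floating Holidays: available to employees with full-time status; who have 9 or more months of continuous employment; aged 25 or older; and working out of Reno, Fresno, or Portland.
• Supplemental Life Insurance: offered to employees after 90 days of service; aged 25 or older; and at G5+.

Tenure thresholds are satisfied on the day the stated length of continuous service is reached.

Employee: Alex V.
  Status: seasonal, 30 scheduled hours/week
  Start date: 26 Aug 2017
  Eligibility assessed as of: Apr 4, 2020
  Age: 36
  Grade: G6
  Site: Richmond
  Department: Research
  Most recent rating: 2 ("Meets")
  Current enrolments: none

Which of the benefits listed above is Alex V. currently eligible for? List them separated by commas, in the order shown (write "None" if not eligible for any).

Service from 26 Aug 2017 to Apr 4, 2020: 952 days.
Internet Stipend — status seasonal ✗ (requires full-time or part-time) → not eligible.
Meal Allowance — status seasonal ✗ (requires full-time, part-time, or temporary) → not eligible.
Vision Plan — status seasonal ✗ (requires full-time or temporary) → not eligible.
Bereavement Leave — status seasonal ✓; service 952 days ≥ 1 month (≈30 days) ✓; age 36 ≥ 18 ✓ → eligible.
AD&D Coverage — status seasonal ✓; service 952 days ≥ 60 days ✓; rating 2 ≥ 2 ✓; 30 hrs/wk < 35 ✗ → not eligible.
Paid Parental Leave — status seasonal ✓; service 952 days ≥ 1 month (≈30 days) ✓; 30 hrs/wk ≥ 30 ✓ → eligible.
Floating Holidays — status seasonal ✗ (requires full-time) → not eligible.
Supplemental Life Insurance — service 952 days ≥ 90 days ✓; age 36 ≥ 25 ✓; grade G6 ≥ G5 ✓ → eligible.

Bereavement Leave, Paid Parental Leave, Supplemental Life Insurance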